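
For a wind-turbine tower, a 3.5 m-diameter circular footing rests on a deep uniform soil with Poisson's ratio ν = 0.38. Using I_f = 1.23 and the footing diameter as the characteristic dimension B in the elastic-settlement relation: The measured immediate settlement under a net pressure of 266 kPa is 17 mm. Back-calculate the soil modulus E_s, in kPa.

S_e = q·B·(1−ν²)/E_s · I_f  ⇒  E_s = q·B·(1−ν²)·I_f / S_e.
E_s = 266 × 3.5 × 0.8556 × 1.23 / 0.017 = 57630 kPa

E_s ≈ 57600 kPa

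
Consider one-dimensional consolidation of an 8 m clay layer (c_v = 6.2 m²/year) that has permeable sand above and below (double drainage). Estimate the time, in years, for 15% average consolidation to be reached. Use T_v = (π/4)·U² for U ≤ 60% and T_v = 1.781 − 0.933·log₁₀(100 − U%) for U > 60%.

t ≈ 0.0456 years

Drainage path length: H_d = H/2 = 4 m (double drainage).
U ≤ 60%: T_v = (π/4)·U² = (π/4)×0.15² = 0.017671.
t = T_v·H_d²/c_v = 0.017671×4²/6.2 = 0.0456 years.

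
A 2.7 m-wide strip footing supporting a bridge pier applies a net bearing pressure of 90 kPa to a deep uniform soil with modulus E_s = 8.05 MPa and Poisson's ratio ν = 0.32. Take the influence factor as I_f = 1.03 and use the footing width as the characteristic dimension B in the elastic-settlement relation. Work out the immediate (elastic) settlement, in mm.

S_e ≈ 27.9 mm

Immediate (elastic) settlement: S_e = q·B·(1−ν²)/E_s · I_f.
E_s = 8.05 MPa = 8050 kPa.
S_e = 90 × 2.7 × (1 − 0.32²) / 8050 × 1.03
    = 90 × 2.7 × 0.8976 / 8050 × 1.03
    = 0.02791 m = 27.91 mm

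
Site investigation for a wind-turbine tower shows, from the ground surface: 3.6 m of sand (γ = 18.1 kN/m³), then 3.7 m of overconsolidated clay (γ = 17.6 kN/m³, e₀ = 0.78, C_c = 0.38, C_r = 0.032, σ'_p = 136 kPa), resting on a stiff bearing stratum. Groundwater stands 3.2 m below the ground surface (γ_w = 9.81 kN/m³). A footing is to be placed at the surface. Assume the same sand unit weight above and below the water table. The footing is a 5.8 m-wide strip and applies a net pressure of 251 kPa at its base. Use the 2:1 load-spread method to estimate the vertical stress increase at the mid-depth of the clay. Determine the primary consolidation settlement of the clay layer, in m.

Mid-depth of clay below the ground surface: z = 3.6 + 3.7/2 = 5.45 m.
Total vertical stress at mid-clay: σ_v = 18.1×3.6 + 17.6×1.85 = 97.72 kPa.
Pore pressure: u = 9.81×(5.45 − 3.2) = 22.073 kPa.
Initial effective stress: σ'_0 = σ_v − u = 97.72 − 22.073 = 75.647 kPa.
Stress increase at mid-clay by the 2:1 spreading method:
Δσ = qB/(B+z) = 251×5.8/(5.8+5.45) = 129.4 kPa
Final effective stress: σ'_f = 75.647 + 129.4 = 205.05 kPa.
σ'_f = 205.05 > σ'_p = 136 kPa, so the stress path crosses the preconsolidation pressure — recompression up to σ'_p, then virgin compression beyond:
S_c = H/(1+e₀)·[C_r·log₁₀(σ'_p/σ'_0) + C_c·log₁₀(σ'_f/σ'_p)]
    = 3.7/1.78 × [0.032×log₁₀(136/75.647) + 0.38×log₁₀(205.05/136)]
    = 2.0787 × [0.0081519 + 0.067762] = 0.1578 m

S_c ≈ 0.158 m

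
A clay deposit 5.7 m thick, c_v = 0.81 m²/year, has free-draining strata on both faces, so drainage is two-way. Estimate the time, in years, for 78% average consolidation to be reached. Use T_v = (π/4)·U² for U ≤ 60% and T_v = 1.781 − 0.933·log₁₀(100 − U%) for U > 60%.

Drainage path length: H_d = H/2 = 2.85 m (double drainage).
U > 60%: T_v = 1.781 − 0.933·log₁₀(100 − 78) = 0.52852.
t = T_v·H_d²/c_v = 0.52852×2.85²/0.81 = 5.3 years.

t ≈ 5.3 years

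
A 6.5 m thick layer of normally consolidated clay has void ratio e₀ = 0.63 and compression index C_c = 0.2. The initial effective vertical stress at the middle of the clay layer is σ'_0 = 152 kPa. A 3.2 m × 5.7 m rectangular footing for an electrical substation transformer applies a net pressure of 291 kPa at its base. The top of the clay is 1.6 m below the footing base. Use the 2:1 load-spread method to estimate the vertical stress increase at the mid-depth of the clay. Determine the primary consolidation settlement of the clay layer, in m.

S_c ≈ 0.119 m

Mid-depth of clay below the footing base: z = 1.6 + 6.5/2 = 4.85 m.
Stress increase at mid-clay by the 2:1 spreading method:
Δσ = qBL/((B+z)(L+z)) = 291×3.2×5.7/((3.2+4.85)(5.7+4.85)) = 62.498 kPa
Final effective stress: σ'_f = σ'_0 + Δσ = 152 + 62.498 = 214.5 kPa.
Normally consolidated clay, so the full stress increment lies on the virgin compression line:
S_c = C_c·H/(1+e₀)·log₁₀(σ'_f/σ'_0) = 0.2×6.5/(1+0.63)×log₁₀(214.5/152)
    = 0.79755 × 0.14958 = 0.1193 m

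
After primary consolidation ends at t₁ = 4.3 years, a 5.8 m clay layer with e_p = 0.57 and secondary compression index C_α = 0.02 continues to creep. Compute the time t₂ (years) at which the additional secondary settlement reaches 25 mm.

S_s = C_α·H/(1+e_p)·log₁₀(t₂/t₁) ⇒ log₁₀(t₂/t₁) = S_s·(1+e_p)/(C_α·H).
log₁₀(t₂/t₁) = 0.025 × (1+0.57) / (0.02×5.8) = 0.3384
t₂ = t₁ × 10^0.3384 = 4.3 × 2.18 = 9.372 years

t₂ ≈ 9.37 years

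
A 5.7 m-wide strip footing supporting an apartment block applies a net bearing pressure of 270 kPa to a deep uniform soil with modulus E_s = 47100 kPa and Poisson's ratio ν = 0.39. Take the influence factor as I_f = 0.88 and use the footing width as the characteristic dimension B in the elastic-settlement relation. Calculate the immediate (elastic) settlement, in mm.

S_e ≈ 24.4 mm

Immediate (elastic) settlement: S_e = q·B·(1−ν²)/E_s · I_f.
S_e = 270 × 5.7 × (1 − 0.39²) / 47100 × 0.88
    = 270 × 5.7 × 0.8479 / 47100 × 0.88
    = 0.02438 m = 24.38 mm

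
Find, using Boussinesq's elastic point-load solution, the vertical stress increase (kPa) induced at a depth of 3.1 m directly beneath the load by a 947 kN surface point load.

Δσ_z ≈ 47.1 kPa

Boussinesq vertical stress below a point load on an elastic half-space:
Δσ_z = 3P/(2πz²) · [1 + (r/z)²]^(−5/2)
r/z = 0/3.1 = 0; [1+(r/z)²]^(−5/2) = 1.
Δσ_z = 3×947/(2π×3.1²) × 1 = 47.051 × 1 = 47.05 kPa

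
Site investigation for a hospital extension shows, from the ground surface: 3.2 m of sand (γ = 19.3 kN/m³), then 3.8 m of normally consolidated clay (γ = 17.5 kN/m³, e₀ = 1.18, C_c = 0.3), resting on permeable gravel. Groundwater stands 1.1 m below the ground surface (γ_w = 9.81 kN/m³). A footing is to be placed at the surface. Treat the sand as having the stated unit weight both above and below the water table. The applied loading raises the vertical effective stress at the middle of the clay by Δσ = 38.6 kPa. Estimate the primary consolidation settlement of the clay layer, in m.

S_c ≈ 0.119 m

Mid-depth of clay below the ground surface: z = 3.2 + 3.8/2 = 5.1 m.
Total vertical stress at mid-clay: σ_v = 19.3×3.2 + 17.5×1.9 = 95.01 kPa.
Pore pressure: u = 9.81×(5.1 − 1.1) = 39.24 kPa.
Initial effective stress: σ'_0 = σ_v − u = 95.01 − 39.24 = 55.77 kPa.
Final effective stress: σ'_f = σ'_0 + Δσ = 55.77 + 38.6 = 94.37 kPa.
Normally consolidated clay, so the full stress increment lies on the virgin compression line:
S_c = C_c·H/(1+e₀)·log₁₀(σ'_f/σ'_0) = 0.3×3.8/(1+1.18)×log₁₀(94.37/55.77)
    = 0.52294 × 0.22843 = 0.1195 m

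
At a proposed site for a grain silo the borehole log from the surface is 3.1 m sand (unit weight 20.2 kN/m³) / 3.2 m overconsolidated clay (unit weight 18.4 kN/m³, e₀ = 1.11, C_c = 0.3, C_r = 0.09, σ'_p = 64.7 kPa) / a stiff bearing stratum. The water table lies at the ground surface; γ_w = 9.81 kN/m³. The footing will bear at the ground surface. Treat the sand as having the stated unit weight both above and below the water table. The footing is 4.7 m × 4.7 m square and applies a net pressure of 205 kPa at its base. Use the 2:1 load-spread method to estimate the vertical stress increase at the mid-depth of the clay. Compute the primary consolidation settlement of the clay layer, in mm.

S_c ≈ 101 mm

Mid-depth of clay below the ground surface: z = 3.1 + 3.2/2 = 4.7 m.
Total vertical stress at mid-clay: σ_v = 20.2×3.1 + 18.4×1.6 = 92.06 kPa.
Pore pressure: u = 9.81×(4.7 − 0) = 46.107 kPa.
Initial effective stress: σ'_0 = σ_v − u = 92.06 − 46.107 = 45.953 kPa.
Stress increase at mid-clay by the 2:1 spreading method:
Δσ = qBL/((B+z)(L+z)) = 205×4.7×4.7/((4.7+4.7)(4.7+4.7)) = 51.25 kPa
Final effective stress: σ'_f = 45.953 + 51.25 = 97.203 kPa.
σ'_f = 97.203 > σ'_p = 64.7 kPa, so the stress path crosses the preconsolidation pressure — recompression up to σ'_p, then virgin compression beyond:
S_c = H/(1+e₀)·[C_r·log₁₀(σ'_p/σ'_0) + C_c·log₁₀(σ'_f/σ'_p)]
    = 3.2/2.11 × [0.09×log₁₀(64.7/45.953) + 0.3×log₁₀(97.203/64.7)]
    = 1.5166 × [0.013373 + 0.053033] = 0.1007 m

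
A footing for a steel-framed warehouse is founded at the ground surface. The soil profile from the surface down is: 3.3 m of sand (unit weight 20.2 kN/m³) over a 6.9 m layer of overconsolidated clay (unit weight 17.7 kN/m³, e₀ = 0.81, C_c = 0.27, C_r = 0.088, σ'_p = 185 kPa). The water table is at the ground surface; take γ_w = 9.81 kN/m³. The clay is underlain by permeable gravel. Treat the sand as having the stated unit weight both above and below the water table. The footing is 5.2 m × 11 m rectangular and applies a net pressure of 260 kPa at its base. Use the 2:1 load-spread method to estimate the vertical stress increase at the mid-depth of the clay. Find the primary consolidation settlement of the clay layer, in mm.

Mid-depth of clay below the ground surface: z = 3.3 + 6.9/2 = 6.75 m.
Total vertical stress at mid-clay: σ_v = 20.2×3.3 + 17.7×3.45 = 127.72 kPa.
Pore pressure: u = 9.81×(6.75 − 0) = 66.218 kPa.
Initial effective stress: σ'_0 = σ_v − u = 127.72 − 66.218 = 61.502 kPa.
Stress increase at mid-clay by the 2:1 spreading method:
Δσ = qBL/((B+z)(L+z)) = 260×5.2×11/((5.2+6.75)(11+6.75)) = 70.114 kPa
Final effective stress: σ'_f = 61.502 + 70.114 = 131.62 kPa.
σ'_f = 131.62 ≤ σ'_p = 185 kPa, so the clay remains overconsolidated and only the recompression index applies:
S_c = C_r·H/(1+e₀)·log₁₀(σ'_f/σ'_0) = 0.088×6.9/1.81×log₁₀(131.62/61.502)
    = 0.33547 × 0.33043 = 0.1109 m

S_c ≈ 111 mm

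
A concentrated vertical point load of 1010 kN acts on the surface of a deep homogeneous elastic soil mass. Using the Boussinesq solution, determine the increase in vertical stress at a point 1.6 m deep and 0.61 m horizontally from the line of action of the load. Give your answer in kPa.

Δσ_z ≈ 134 kPa

Boussinesq vertical stress below a point load on an elastic half-space:
Δσ_z = 3P/(2πz²) · [1 + (r/z)²]^(−5/2)
r/z = 0.61/1.6 = 0.38125; [1+(r/z)²]^(−5/2) = 0.71228.
Δσ_z = 3×1010/(2π×1.6²) × 0.71228 = 188.37 × 0.71228 = 134.2 kPa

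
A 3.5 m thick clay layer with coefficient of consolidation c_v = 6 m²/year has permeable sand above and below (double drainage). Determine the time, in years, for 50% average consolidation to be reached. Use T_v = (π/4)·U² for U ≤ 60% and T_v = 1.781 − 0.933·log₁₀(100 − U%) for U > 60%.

Drainage path length: H_d = H/2 = 1.75 m (double drainage).
U ≤ 60%: T_v = (π/4)·U² = (π/4)×0.5² = 0.19635.
t = T_v·H_d²/c_v = 0.19635×1.75²/6 = 0.1002 years.

t ≈ 0.1 years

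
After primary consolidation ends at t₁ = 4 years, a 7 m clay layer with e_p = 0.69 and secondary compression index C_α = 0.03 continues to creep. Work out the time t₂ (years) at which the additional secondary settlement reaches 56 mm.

t₂ ≈ 11.3 years

S_s = C_α·H/(1+e_p)·log₁₀(t₂/t₁) ⇒ log₁₀(t₂/t₁) = S_s·(1+e_p)/(C_α·H).
log₁₀(t₂/t₁) = 0.056 × (1+0.69) / (0.03×7) = 0.4507
t₂ = t₁ × 10^0.4507 = 4 × 2.823 = 11.29 years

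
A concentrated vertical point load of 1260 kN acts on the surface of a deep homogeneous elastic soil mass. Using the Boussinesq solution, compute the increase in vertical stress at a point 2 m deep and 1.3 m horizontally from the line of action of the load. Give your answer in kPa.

Δσ_z ≈ 62.3 kPa

Boussinesq vertical stress below a point load on an elastic half-space:
Δσ_z = 3P/(2πz²) · [1 + (r/z)²]^(−5/2)
r/z = 1.3/2 = 0.65; [1+(r/z)²]^(−5/2) = 0.41435.
Δσ_z = 3×1260/(2π×2²) × 0.41435 = 150.4 × 0.41435 = 62.32 kPa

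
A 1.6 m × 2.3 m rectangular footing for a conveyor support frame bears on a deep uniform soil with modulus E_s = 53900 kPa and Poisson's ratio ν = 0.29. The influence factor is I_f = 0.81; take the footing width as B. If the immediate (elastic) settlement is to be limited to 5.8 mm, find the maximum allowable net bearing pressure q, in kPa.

q ≈ 263 kPa

S_e = q·B·(1−ν²)/E_s · I_f  ⇒  q = S_e·E_s / (B·(1−ν²)·I_f).
q = 0.0058 × 53900 / (1.6 × 0.9159 × 0.81) = 263.4 kPa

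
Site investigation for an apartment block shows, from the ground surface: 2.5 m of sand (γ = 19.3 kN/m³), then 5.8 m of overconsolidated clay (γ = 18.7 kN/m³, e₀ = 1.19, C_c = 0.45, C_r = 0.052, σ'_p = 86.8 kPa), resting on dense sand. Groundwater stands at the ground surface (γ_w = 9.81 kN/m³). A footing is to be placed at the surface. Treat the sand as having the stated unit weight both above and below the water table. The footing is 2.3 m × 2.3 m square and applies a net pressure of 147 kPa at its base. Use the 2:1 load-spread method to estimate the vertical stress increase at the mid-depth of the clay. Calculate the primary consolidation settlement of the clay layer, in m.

S_c ≈ 0.0141 m

Mid-depth of clay below the ground surface: z = 2.5 + 5.8/2 = 5.4 m.
Total vertical stress at mid-clay: σ_v = 19.3×2.5 + 18.7×2.9 = 102.48 kPa.
Pore pressure: u = 9.81×(5.4 − 0) = 52.974 kPa.
Initial effective stress: σ'_0 = σ_v − u = 102.48 − 52.974 = 49.506 kPa.
Stress increase at mid-clay by the 2:1 spreading method:
Δσ = qBL/((B+z)(L+z)) = 147×2.3×2.3/((2.3+5.4)(2.3+5.4)) = 13.116 kPa
Final effective stress: σ'_f = 49.506 + 13.116 = 62.622 kPa.
σ'_f = 62.622 ≤ σ'_p = 86.8 kPa, so the clay remains overconsolidated and only the recompression index applies:
S_c = C_r·H/(1+e₀)·log₁₀(σ'_f/σ'_0) = 0.052×5.8/2.19×log₁₀(62.622/49.506)
    = 0.13772 × 0.10207 = 0.01406 m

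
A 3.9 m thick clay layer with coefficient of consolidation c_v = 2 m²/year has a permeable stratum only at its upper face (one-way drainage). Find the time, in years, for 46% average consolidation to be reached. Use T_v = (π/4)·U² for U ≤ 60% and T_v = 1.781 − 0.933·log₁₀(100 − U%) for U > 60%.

t ≈ 1.26 years

Drainage path length: H_d = H = 3.9 m (single drainage).
U ≤ 60%: T_v = (π/4)·U² = (π/4)×0.46² = 0.16619.
t = T_v·H_d²/c_v = 0.16619×3.9²/2 = 1.264 years.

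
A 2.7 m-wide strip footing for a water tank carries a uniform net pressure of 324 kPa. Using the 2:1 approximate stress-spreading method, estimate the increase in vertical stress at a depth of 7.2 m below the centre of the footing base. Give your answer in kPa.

Δσ_z ≈ 88.4 kPa

By the 2:1 method the load spreads at 1 horizontal : 2 vertical, so at depth z the loaded area has grown by z in each plan dimension:
Δσ = qB/(B+z) = 324×2.7/(2.7+7.2) = 88.364 kPa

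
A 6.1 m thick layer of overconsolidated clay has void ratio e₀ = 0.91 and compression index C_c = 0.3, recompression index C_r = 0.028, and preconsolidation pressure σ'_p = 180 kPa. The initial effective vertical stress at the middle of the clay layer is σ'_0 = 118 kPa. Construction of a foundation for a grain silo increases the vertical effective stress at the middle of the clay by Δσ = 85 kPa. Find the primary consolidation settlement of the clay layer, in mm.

Final effective stress: σ'_f = 118 + 85 = 203 kPa.
σ'_f = 203 > σ'_p = 180 kPa, so the stress path crosses the preconsolidation pressure — recompression up to σ'_p, then virgin compression beyond:
S_c = H/(1+e₀)·[C_r·log₁₀(σ'_p/σ'_0) + C_c·log₁₀(σ'_f/σ'_p)]
    = 6.1/1.91 × [0.028×log₁₀(180/118) + 0.3×log₁₀(203/180)]
    = 3.1937 × [0.0051349 + 0.015667] = 0.06644 m

S_c ≈ 66.4 mm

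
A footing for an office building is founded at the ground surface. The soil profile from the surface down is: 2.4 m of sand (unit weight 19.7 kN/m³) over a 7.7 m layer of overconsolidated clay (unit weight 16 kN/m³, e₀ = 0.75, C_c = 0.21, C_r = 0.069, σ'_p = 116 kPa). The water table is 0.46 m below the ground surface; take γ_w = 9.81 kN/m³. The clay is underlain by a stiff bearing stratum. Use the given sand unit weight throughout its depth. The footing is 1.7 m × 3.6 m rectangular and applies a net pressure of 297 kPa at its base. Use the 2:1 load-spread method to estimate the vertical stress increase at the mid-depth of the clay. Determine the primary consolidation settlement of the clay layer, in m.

Mid-depth of clay below the ground surface: z = 2.4 + 7.7/2 = 6.25 m.
Total vertical stress at mid-clay: σ_v = 19.7×2.4 + 16×3.85 = 108.88 kPa.
Pore pressure: u = 9.81×(6.25 − 0.46) = 56.8 kPa.
Initial effective stress: σ'_0 = σ_v − u = 108.88 − 56.8 = 52.08 kPa.
Stress increase at mid-clay by the 2:1 spreading method:
Δσ = qBL/((B+z)(L+z)) = 297×1.7×3.6/((1.7+6.25)(3.6+6.25)) = 23.212 kPa
Final effective stress: σ'_f = 52.08 + 23.212 = 75.292 kPa.
σ'_f = 75.292 ≤ σ'_p = 116 kPa, so the clay remains overconsolidated and only the recompression index applies:
S_c = C_r·H/(1+e₀)·log₁₀(σ'_f/σ'_0) = 0.069×7.7/1.75×log₁₀(75.292/52.08)
    = 0.3036 × 0.16008 = 0.0486 m

S_c ≈ 0.0486 m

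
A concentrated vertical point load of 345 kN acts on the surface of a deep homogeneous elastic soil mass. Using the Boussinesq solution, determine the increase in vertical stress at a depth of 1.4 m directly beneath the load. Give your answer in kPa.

Δσ_z ≈ 84 kPa

Boussinesq vertical stress below a point load on an elastic half-space:
Δσ_z = 3P/(2πz²) · [1 + (r/z)²]^(−5/2)
r/z = 0/1.4 = 0; [1+(r/z)²]^(−5/2) = 1.
Δσ_z = 3×345/(2π×1.4²) × 1 = 84.044 × 1 = 84.04 kPa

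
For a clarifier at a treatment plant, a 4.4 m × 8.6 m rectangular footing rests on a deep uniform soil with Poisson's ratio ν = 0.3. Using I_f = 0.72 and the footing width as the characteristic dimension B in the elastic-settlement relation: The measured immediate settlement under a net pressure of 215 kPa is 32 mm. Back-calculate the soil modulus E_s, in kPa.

E_s ≈ 19400 kPa

S_e = q·B·(1−ν²)/E_s · I_f  ⇒  E_s = q·B·(1−ν²)·I_f / S_e.
E_s = 215 × 4.4 × 0.91 × 0.72 / 0.032 = 19370 kPa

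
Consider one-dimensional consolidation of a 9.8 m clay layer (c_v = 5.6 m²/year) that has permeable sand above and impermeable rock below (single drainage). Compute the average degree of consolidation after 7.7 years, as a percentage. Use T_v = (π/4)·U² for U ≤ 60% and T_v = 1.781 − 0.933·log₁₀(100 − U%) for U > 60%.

U ≈ 73.2 %

Drainage path length: H_d = H = 9.8 m (single drainage).
T_v = c_v·t/H_d² = 5.6×7.7/9.8² = 0.44898.
T_v = 0.44898 corresponds to the U > 60% branch:
U = 1 − 10^((1.781 − T_v)/0.933)/100 = 0.7323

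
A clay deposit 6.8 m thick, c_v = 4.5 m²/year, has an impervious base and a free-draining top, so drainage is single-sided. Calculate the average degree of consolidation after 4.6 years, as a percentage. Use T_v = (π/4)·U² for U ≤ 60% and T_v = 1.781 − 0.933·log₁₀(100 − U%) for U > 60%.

Drainage path length: H_d = H = 6.8 m (single drainage).
T_v = c_v·t/H_d² = 4.5×4.6/6.8² = 0.44766.
T_v = 0.44766 corresponds to the U > 60% branch:
U = 1 − 10^((1.781 − T_v)/0.933)/100 = 0.7314

U ≈ 73.1 %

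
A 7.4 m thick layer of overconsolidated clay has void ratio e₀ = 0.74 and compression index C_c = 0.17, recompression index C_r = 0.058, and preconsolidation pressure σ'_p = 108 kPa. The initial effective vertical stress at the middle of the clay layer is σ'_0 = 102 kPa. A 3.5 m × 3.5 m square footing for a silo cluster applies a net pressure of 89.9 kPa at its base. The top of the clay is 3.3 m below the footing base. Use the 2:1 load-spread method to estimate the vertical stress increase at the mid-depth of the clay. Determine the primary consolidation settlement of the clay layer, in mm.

Mid-depth of clay below the footing base: z = 3.3 + 7.4/2 = 7 m.
Stress increase at mid-clay by the 2:1 spreading method:
Δσ = qBL/((B+z)(L+z)) = 89.9×3.5×3.5/((3.5+7)(3.5+7)) = 9.9889 kPa
Final effective stress: σ'_f = 102 + 9.9889 = 111.99 kPa.
σ'_f = 111.99 > σ'_p = 108 kPa, so the stress path crosses the preconsolidation pressure — recompression up to σ'_p, then virgin compression beyond:
S_c = H/(1+e₀)·[C_r·log₁₀(σ'_p/σ'_0) + C_c·log₁₀(σ'_f/σ'_p)]
    = 7.4/1.74 × [0.058×log₁₀(108/102) + 0.17×log₁₀(111.99/108)]
    = 4.2529 × [0.0014398 + 0.0026784] = 0.01751 m

S_c ≈ 17.5 mm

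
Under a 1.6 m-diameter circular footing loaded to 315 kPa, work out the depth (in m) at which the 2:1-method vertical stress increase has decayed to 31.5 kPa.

2:1 spreading — at depth z the loaded area has grown by z in each plan dimension:
qD²/(D+z)² = Δσ_z ⇒ z = D(√(q/Δσ_z) − 1) = 1.6×(√(315/31.5) − 1) = 3.46 m

z ≈ 3.46 m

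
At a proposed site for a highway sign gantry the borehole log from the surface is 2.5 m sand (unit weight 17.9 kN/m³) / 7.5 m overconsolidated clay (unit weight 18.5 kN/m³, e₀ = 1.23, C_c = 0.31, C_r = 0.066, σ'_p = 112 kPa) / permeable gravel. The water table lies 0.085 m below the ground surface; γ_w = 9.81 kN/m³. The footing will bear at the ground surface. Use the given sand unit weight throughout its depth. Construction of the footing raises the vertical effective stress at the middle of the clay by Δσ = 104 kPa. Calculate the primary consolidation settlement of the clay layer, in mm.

Mid-depth of clay below the ground surface: z = 2.5 + 7.5/2 = 6.25 m.
Total vertical stress at mid-clay: σ_v = 17.9×2.5 + 18.5×3.75 = 114.12 kPa.
Pore pressure: u = 9.81×(6.25 − 0.085) = 60.479 kPa.
Initial effective stress: σ'_0 = σ_v − u = 114.12 − 60.479 = 53.641 kPa.
Final effective stress: σ'_f = 53.641 + 104 = 157.64 kPa.
σ'_f = 157.64 > σ'_p = 112 kPa, so the stress path crosses the preconsolidation pressure — recompression up to σ'_p, then virgin compression beyond:
S_c = H/(1+e₀)·[C_r·log₁₀(σ'_p/σ'_0) + C_c·log₁₀(σ'_f/σ'_p)]
    = 7.5/2.23 × [0.066×log₁₀(112/53.641) + 0.31×log₁₀(157.64/112)]
    = 3.3632 × [0.021102 + 0.046019] = 0.2257 m

S_c ≈ 226 mm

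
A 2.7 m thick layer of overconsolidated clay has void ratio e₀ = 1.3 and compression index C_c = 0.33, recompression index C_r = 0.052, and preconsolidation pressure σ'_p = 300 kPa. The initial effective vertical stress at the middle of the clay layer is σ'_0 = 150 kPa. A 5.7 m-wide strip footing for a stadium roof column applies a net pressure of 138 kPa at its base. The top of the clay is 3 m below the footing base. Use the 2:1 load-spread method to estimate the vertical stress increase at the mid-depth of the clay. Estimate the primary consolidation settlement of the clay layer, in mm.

S_c ≈ 11.1 mm

Mid-depth of clay below the footing base: z = 3 + 2.7/2 = 4.35 m.
Stress increase at mid-clay by the 2:1 spreading method:
Δσ = qB/(B+z) = 138×5.7/(5.7+4.35) = 78.269 kPa
Final effective stress: σ'_f = 150 + 78.269 = 228.27 kPa.
σ'_f = 228.27 ≤ σ'_p = 300 kPa, so the clay remains overconsolidated and only the recompression index applies:
S_c = C_r·H/(1+e₀)·log₁₀(σ'_f/σ'_0) = 0.052×2.7/2.3×log₁₀(228.27/150)
    = 0.061043 × 0.18236 = 0.01113 m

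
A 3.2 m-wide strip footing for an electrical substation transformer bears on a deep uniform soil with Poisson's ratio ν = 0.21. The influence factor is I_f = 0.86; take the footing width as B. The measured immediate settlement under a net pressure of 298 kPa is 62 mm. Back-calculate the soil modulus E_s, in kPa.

E_s ≈ 12600 kPa

S_e = q·B·(1−ν²)/E_s · I_f  ⇒  E_s = q·B·(1−ν²)·I_f / S_e.
E_s = 298 × 3.2 × 0.9559 × 0.86 / 0.062 = 12640 kPa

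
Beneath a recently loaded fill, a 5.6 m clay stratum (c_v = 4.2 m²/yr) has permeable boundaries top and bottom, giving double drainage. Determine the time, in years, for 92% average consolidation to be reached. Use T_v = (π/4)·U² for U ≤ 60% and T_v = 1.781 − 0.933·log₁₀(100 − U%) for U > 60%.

t ≈ 1.75 years

Drainage path length: H_d = H/2 = 2.8 m (double drainage).
U > 60%: T_v = 1.781 − 0.933·log₁₀(100 − 92) = 0.93842.
t = T_v·H_d²/c_v = 0.93842×2.8²/4.2 = 1.752 years.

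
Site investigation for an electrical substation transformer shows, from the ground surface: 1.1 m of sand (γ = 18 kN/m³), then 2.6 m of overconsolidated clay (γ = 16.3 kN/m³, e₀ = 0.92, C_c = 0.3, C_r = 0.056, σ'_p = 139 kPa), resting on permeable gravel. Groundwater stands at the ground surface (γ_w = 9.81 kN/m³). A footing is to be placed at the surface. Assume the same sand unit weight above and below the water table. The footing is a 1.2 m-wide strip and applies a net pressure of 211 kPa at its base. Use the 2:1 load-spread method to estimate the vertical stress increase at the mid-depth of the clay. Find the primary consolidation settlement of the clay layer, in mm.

S_c ≈ 53.2 mm

Mid-depth of clay below the ground surface: z = 1.1 + 2.6/2 = 2.4 m.
Total vertical stress at mid-clay: σ_v = 18×1.1 + 16.3×1.3 = 40.99 kPa.
Pore pressure: u = 9.81×(2.4 − 0) = 23.544 kPa.
Initial effective stress: σ'_0 = σ_v − u = 40.99 − 23.544 = 17.446 kPa.
Stress increase at mid-clay by the 2:1 spreading method:
Δσ = qB/(B+z) = 211×1.2/(1.2+2.4) = 70.333 kPa
Final effective stress: σ'_f = 17.446 + 70.333 = 87.779 kPa.
σ'_f = 87.779 ≤ σ'_p = 139 kPa, so the clay remains overconsolidated and only the recompression index applies:
S_c = C_r·H/(1+e₀)·log₁₀(σ'_f/σ'_0) = 0.056×2.6/1.92×log₁₀(87.779/17.446)
    = 0.075835 × 0.70169 = 0.05321 m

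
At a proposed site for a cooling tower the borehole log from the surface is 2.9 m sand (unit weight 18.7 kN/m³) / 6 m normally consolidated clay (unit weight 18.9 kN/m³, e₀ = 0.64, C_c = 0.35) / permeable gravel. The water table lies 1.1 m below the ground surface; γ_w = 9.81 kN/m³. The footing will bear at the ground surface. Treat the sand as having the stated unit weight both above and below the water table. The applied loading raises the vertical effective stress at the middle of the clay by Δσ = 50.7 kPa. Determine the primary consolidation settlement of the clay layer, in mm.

S_c ≈ 325 mm

Mid-depth of clay below the ground surface: z = 2.9 + 6/2 = 5.9 m.
Total vertical stress at mid-clay: σ_v = 18.7×2.9 + 18.9×3 = 110.93 kPa.
Pore pressure: u = 9.81×(5.9 − 1.1) = 47.088 kPa.
Initial effective stress: σ'_0 = σ_v − u = 110.93 − 47.088 = 63.842 kPa.
Final effective stress: σ'_f = σ'_0 + Δσ = 63.842 + 50.7 = 114.54 kPa.
Normally consolidated clay, so the full stress increment lies on the virgin compression line:
S_c = C_c·H/(1+e₀)·log₁₀(σ'_f/σ'_0) = 0.35×6/(1+0.64)×log₁₀(114.54/63.842)
    = 1.2805 × 0.25385 = 0.3251 m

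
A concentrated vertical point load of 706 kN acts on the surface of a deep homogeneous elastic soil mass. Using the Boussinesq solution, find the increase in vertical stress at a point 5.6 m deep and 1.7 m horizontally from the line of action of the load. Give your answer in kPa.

Boussinesq vertical stress below a point load on an elastic half-space:
Δσ_z = 3P/(2πz²) · [1 + (r/z)²]^(−5/2)
r/z = 1.7/5.6 = 0.30357; [1+(r/z)²]^(−5/2) = 0.80221.
Δσ_z = 3×706/(2π×5.6²) × 0.80221 = 10.749 × 0.80221 = 8.623 kPa

Δσ_z ≈ 8.62 kPa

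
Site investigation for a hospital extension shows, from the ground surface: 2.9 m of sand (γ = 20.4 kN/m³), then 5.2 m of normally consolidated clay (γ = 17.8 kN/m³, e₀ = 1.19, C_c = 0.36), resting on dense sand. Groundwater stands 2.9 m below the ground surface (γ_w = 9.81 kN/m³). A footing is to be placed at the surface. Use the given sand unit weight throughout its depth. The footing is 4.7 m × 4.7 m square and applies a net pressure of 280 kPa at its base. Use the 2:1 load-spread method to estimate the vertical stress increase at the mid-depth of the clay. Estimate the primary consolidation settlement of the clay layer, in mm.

Mid-depth of clay below the ground surface: z = 2.9 + 5.2/2 = 5.5 m.
Total vertical stress at mid-clay: σ_v = 20.4×2.9 + 17.8×2.6 = 105.44 kPa.
Pore pressure: u = 9.81×(5.5 − 2.9) = 25.506 kPa.
Initial effective stress: σ'_0 = σ_v − u = 105.44 − 25.506 = 79.934 kPa.
Stress increase at mid-clay by the 2:1 spreading method:
Δσ = qBL/((B+z)(L+z)) = 280×4.7×4.7/((4.7+5.5)(4.7+5.5)) = 59.45 kPa
Final effective stress: σ'_f = σ'_0 + Δσ = 79.934 + 59.45 = 139.38 kPa.
Normally consolidated clay, so the full stress increment lies on the virgin compression line:
S_c = C_c·H/(1+e₀)·log₁₀(σ'_f/σ'_0) = 0.36×5.2/(1+1.19)×log₁₀(139.38/79.934)
    = 0.85479 × 0.24147 = 0.2064 m

S_c ≈ 206 mm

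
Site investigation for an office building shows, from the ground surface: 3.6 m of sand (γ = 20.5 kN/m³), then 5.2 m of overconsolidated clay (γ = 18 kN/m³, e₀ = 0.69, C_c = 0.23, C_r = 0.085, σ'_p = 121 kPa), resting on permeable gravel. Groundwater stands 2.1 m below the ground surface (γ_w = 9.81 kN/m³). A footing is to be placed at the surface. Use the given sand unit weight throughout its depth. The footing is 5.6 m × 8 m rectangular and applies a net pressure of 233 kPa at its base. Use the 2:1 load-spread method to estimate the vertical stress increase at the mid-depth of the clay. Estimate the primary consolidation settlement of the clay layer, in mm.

Mid-depth of clay below the ground surface: z = 3.6 + 5.2/2 = 6.2 m.
Total vertical stress at mid-clay: σ_v = 20.5×3.6 + 18×2.6 = 120.6 kPa.
Pore pressure: u = 9.81×(6.2 − 2.1) = 40.221 kPa.
Initial effective stress: σ'_0 = σ_v − u = 120.6 − 40.221 = 80.379 kPa.
Stress increase at mid-clay by the 2:1 spreading method:
Δσ = qBL/((B+z)(L+z)) = 233×5.6×8/((5.6+6.2)(8+6.2)) = 62.296 kPa
Final effective stress: σ'_f = 80.379 + 62.296 = 142.68 kPa.
σ'_f = 142.68 > σ'_p = 121 kPa, so the stress path crosses the preconsolidation pressure — recompression up to σ'_p, then virgin compression beyond:
S_c = H/(1+e₀)·[C_r·log₁₀(σ'_p/σ'_0) + C_c·log₁₀(σ'_f/σ'_p)]
    = 5.2/1.69 × [0.085×log₁₀(121/80.379) + 0.23×log₁₀(142.68/121)]
    = 3.0769 × [0.0151 + 0.016463] = 0.09712 m

S_c ≈ 97.1 mm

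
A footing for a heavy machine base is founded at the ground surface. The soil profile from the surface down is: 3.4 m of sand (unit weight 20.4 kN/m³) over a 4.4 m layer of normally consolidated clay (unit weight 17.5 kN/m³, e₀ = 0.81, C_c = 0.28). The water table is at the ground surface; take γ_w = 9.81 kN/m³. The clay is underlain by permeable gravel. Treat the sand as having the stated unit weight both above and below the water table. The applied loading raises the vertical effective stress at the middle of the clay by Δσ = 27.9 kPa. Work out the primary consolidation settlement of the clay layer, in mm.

Mid-depth of clay below the ground surface: z = 3.4 + 4.4/2 = 5.6 m.
Total vertical stress at mid-clay: σ_v = 20.4×3.4 + 17.5×2.2 = 107.86 kPa.
Pore pressure: u = 9.81×(5.6 − 0) = 54.936 kPa.
Initial effective stress: σ'_0 = σ_v − u = 107.86 − 54.936 = 52.924 kPa.
Final effective stress: σ'_f = σ'_0 + Δσ = 52.924 + 27.9 = 80.824 kPa.
Normally consolidated clay, so the full stress increment lies on the virgin compression line:
S_c = C_c·H/(1+e₀)·log₁₀(σ'_f/σ'_0) = 0.28×4.4/(1+0.81)×log₁₀(80.824/52.924)
    = 0.68066 × 0.18389 = 0.1252 m

S_c ≈ 125 mm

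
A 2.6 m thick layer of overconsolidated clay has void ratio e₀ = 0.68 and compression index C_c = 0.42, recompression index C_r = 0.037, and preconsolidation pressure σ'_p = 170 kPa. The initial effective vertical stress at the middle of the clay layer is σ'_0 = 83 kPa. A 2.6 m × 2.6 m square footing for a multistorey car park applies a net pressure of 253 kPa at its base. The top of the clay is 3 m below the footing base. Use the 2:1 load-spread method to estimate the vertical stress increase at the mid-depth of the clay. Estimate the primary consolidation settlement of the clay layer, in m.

Mid-depth of clay below the footing base: z = 3 + 2.6/2 = 4.3 m.
Stress increase at mid-clay by the 2:1 spreading method:
Δσ = qBL/((B+z)(L+z)) = 253×2.6×2.6/((2.6+4.3)(2.6+4.3)) = 35.923 kPa
Final effective stress: σ'_f = 83 + 35.923 = 118.92 kPa.
σ'_f = 118.92 ≤ σ'_p = 170 kPa, so the clay remains overconsolidated and only the recompression index applies:
S_c = C_r·H/(1+e₀)·log₁₀(σ'_f/σ'_0) = 0.037×2.6/1.68×log₁₀(118.92/83)
    = 0.057261 × 0.15618 = 0.008943 m

S_c ≈ 0.00894 m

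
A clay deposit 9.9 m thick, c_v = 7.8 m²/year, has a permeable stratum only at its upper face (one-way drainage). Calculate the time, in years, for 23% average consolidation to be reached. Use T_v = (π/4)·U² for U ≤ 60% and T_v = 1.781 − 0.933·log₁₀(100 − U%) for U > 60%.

t ≈ 0.522 years

Drainage path length: H_d = H = 9.9 m (single drainage).
U ≤ 60%: T_v = (π/4)·U² = (π/4)×0.23² = 0.041548.
t = T_v·H_d²/c_v = 0.041548×9.9²/7.8 = 0.5221 years.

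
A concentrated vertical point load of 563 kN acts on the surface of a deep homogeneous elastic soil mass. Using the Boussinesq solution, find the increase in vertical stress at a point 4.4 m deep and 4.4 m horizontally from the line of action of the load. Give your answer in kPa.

Boussinesq vertical stress below a point load on an elastic half-space:
Δσ_z = 3P/(2πz²) · [1 + (r/z)²]^(−5/2)
r/z = 4.4/4.4 = 1; [1+(r/z)²]^(−5/2) = 0.17678.
Δσ_z = 3×563/(2π×4.4²) × 0.17678 = 13.885 × 0.17678 = 2.455 kPa

Δσ_z ≈ 2.45 kPa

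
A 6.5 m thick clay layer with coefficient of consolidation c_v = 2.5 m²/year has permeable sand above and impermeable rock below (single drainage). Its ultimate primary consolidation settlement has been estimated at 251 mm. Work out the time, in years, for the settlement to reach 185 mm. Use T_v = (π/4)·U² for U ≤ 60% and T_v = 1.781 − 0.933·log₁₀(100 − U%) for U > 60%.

t ≈ 7.71 years

Drainage path length: H_d = H = 6.5 m (single drainage).
U = S(t)/S_ult = 185/251 = 0.7371.
U > 60%: T_v = 1.781 − 0.933·log₁₀(100 − 73.705) = 0.45626.
t = T_v·H_d²/c_v = 0.45626×6.5²/2.5 = 7.711 years.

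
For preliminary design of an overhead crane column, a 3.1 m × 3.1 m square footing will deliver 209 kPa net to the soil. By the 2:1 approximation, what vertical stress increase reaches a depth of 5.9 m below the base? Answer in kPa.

By the 2:1 method the load spreads at 1 horizontal : 2 vertical, so at depth z the loaded area has grown by z in each plan dimension:
Δσ = qBL/((B+z)(L+z)) = 209×3.1×3.1/((3.1+5.9)(3.1+5.9)) = 24.796 kPa

Δσ_z ≈ 24.8 kPa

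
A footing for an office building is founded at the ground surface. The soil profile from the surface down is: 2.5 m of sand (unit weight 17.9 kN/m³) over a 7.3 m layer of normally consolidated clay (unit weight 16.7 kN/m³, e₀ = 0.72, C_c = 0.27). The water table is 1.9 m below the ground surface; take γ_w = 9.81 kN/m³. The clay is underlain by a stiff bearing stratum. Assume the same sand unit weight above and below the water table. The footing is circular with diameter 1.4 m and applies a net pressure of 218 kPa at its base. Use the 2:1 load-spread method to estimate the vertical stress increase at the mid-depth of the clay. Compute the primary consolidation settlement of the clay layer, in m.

S_c ≈ 0.0551 m

Mid-depth of clay below the ground surface: z = 2.5 + 7.3/2 = 6.15 m.
Total vertical stress at mid-clay: σ_v = 17.9×2.5 + 16.7×3.65 = 105.7 kPa.
Pore pressure: u = 9.81×(6.15 − 1.9) = 41.693 kPa.
Initial effective stress: σ'_0 = σ_v − u = 105.7 − 41.693 = 64.007 kPa.
Stress increase at mid-clay by the 2:1 spreading method:
Δσ ≈ qD²/(D+z)² = 218×1.4²/(1.4+6.15)² = 7.4958 kPa
Final effective stress: σ'_f = σ'_0 + Δσ = 64.007 + 7.4958 = 71.503 kPa.
Normally consolidated clay, so the full stress increment lies on the virgin compression line:
S_c = C_c·H/(1+e₀)·log₁₀(σ'_f/σ'_0) = 0.27×7.3/(1+0.72)×log₁₀(71.503/64.007)
    = 1.1459 × 0.048097 = 0.05511 m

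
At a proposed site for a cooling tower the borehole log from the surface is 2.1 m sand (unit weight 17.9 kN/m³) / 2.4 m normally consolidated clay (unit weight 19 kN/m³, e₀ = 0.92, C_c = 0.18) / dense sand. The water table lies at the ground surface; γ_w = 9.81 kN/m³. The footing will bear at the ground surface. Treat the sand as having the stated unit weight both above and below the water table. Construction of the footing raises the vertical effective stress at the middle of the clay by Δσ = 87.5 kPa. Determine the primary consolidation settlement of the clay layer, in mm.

Mid-depth of clay below the ground surface: z = 2.1 + 2.4/2 = 3.3 m.
Total vertical stress at mid-clay: σ_v = 17.9×2.1 + 19×1.2 = 60.39 kPa.
Pore pressure: u = 9.81×(3.3 − 0) = 32.373 kPa.
Initial effective stress: σ'_0 = σ_v − u = 60.39 − 32.373 = 28.017 kPa.
Final effective stress: σ'_f = σ'_0 + Δσ = 28.017 + 87.5 = 115.52 kPa.
Normally consolidated clay, so the full stress increment lies on the virgin compression line:
S_c = C_c·H/(1+e₀)·log₁₀(σ'_f/σ'_0) = 0.18×2.4/(1+0.92)×log₁₀(115.52/28.017)
    = 0.225 × 0.61524 = 0.1384 m

S_c ≈ 138 mm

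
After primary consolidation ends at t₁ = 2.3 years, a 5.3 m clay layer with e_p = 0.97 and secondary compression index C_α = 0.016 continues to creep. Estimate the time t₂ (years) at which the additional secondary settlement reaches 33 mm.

S_s = C_α·H/(1+e_p)·log₁₀(t₂/t₁) ⇒ log₁₀(t₂/t₁) = S_s·(1+e_p)/(C_α·H).
log₁₀(t₂/t₁) = 0.033 × (1+0.97) / (0.016×5.3) = 0.7666
t₂ = t₁ × 10^0.7666 = 2.3 × 5.843 = 13.44 years

t₂ ≈ 13.4 years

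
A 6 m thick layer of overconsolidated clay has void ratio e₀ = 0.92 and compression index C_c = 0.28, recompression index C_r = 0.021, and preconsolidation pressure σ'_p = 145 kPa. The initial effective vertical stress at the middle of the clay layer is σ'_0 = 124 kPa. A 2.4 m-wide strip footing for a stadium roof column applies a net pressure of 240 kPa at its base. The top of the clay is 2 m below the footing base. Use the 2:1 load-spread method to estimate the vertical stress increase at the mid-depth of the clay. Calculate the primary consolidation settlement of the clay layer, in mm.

S_c ≈ 130 mm

Mid-depth of clay below the footing base: z = 2 + 6/2 = 5 m.
Stress increase at mid-clay by the 2:1 spreading method:
Δσ = qB/(B+z) = 240×2.4/(2.4+5) = 77.838 kPa
Final effective stress: σ'_f = 124 + 77.838 = 201.84 kPa.
σ'_f = 201.84 > σ'_p = 145 kPa, so the stress path crosses the preconsolidation pressure — recompression up to σ'_p, then virgin compression beyond:
S_c = H/(1+e₀)·[C_r·log₁₀(σ'_p/σ'_0) + C_c·log₁₀(σ'_f/σ'_p)]
    = 6/1.92 × [0.021×log₁₀(145/124) + 0.28×log₁₀(201.84/145)]
    = 3.125 × [0.0014269 + 0.040219] = 0.1301 m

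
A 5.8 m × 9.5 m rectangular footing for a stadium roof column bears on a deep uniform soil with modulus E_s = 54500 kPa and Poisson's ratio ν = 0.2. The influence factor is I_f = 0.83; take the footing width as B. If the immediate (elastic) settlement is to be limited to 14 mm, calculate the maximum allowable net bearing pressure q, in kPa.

S_e = q·B·(1−ν²)/E_s · I_f  ⇒  q = S_e·E_s / (B·(1−ν²)·I_f).
q = 0.014 × 54500 / (5.8 × 0.96 × 0.83) = 165.1 kPa

q ≈ 165 kPa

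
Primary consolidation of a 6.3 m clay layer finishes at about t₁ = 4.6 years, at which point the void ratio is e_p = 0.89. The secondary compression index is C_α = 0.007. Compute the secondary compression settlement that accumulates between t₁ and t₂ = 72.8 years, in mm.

S_s ≈ 28 mm

Secondary compression: S_s = C_α·H/(1+e_p)·log₁₀(t₂/t₁)
S_s = 0.007×6.3/(1+0.89)×log₁₀(72.8/4.6)
    = 0.02333 × 1.199 = 0.02799 m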